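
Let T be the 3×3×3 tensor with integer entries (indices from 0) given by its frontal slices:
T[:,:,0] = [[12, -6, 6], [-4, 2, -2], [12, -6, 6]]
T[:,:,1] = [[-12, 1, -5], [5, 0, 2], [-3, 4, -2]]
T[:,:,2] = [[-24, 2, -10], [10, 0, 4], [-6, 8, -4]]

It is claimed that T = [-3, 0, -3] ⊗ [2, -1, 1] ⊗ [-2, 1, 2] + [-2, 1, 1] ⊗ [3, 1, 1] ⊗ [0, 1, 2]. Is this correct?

No

Reconstruct entry (1,0,0) from the claimed factors: Σₗ aₗ[1]bₗ[0]cₗ[0] = (0)·(2)·(-2) + (1)·(3)·(0) = 0, but T[1,0,0] = -4. The claim is false.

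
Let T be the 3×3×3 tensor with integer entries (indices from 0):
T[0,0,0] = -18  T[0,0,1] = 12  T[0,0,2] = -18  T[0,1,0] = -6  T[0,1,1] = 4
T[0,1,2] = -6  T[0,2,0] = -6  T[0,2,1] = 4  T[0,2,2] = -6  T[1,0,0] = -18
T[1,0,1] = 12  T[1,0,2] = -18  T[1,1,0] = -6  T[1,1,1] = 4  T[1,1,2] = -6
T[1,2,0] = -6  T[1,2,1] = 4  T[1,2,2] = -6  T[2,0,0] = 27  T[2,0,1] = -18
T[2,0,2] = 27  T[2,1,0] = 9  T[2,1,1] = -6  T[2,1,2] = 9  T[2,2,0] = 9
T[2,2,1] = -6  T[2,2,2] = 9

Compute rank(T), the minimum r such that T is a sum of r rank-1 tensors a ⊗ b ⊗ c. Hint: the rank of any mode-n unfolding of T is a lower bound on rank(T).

Lower bound: T ≠ 0 (e.g. T[0,0,0] = -18), so rank(T) ≥ 1.
Upper bound: the mode-1 fibre T[:,0,0] = [-18, -18, 27] gives a = [2, 2, -3] (primitive direction); the mode-2 fibre T[0,:,0] = [-18, -6, -6] gives b = [3, 1, 1]; then c[k] = T[0,0,k] / (a[0]·b[0]) = [-18, 12, -18] / 6 = [-3, 2, -3].
Expanding [2, 2, -3] ⊗ [3, 1, 1] ⊗ [-3, 2, -3] reproduces all 27 entries of T, so T = [2, 2, -3] ⊗ [3, 1, 1] ⊗ [-3, 2, -3] and rank(T) ≤ 1.
These bounds meet, so rank(T) = 1.

1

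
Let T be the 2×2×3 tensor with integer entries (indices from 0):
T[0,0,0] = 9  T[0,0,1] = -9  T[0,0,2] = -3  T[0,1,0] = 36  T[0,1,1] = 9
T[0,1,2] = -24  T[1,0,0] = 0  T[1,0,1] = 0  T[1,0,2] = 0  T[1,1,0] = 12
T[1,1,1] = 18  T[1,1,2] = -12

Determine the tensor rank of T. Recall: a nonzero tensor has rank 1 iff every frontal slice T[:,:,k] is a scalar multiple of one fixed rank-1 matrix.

2

Lower bound: in the mode-3 unfolding of T (rows indexed by k, columns by (i,j)) the 2×2 minor on rows k ∈ {0, 1}, columns (i,j) ∈ {(0,0), (0,1)} is det [[9, 36], [-9, 9]] = 405 ≠ 0, so that unfolding has rank ≥ 2 and hence rank(T) ≥ 2 (CP rank is at least every unfolding rank, though it can be larger).
Upper bound: with S_k = T[:,:,k], the two rank-1 terms a₁b₁ᵀ, a₂b₂ᵀ are the rank-1 members of the pencil x·S₀ + y·S₁.
det(x·S₀ + y·S₁) is 108·x² + 54·xy − 162·y² = 54·(2·x + 3·y)(x − y), vanishing at (x:y) = (3:-2) and (1:1).
M₁ = 3·S₀ − 2·S₁ = [[45, 90], [0, 0]] = 45·[1, 0][1, 2]ᵀ and M₂ = S₀ + S₁ = [[0, 45], [0, 30]] = 15·[3, 2][0, 1]ᵀ, so take a₁ = [1, 0], b₁ = [1, 2], a₂ = [3, 2], b₂ = [0, 1].
Each slice is an integer combination of E₁ = a₁b₁ᵀ and E₂ = a₂b₂ᵀ: S₀ = 9·E₁ + 6·E₂, S₁ = −9·E₁ + 9·E₂, S₂ = −3·E₁ − 6·E₂; reading off coefficients, c₁ = [9, -9, -3] and c₂ = [6, 9, -6].
Hence T = [1, 0] (x) [1, 2] (x) [9, -9, -3] + [3, 2] (x) [0, 1] (x) [6, 9, -6], so rank(T) ≤ 2.
These bounds meet, so rank(T) = 2.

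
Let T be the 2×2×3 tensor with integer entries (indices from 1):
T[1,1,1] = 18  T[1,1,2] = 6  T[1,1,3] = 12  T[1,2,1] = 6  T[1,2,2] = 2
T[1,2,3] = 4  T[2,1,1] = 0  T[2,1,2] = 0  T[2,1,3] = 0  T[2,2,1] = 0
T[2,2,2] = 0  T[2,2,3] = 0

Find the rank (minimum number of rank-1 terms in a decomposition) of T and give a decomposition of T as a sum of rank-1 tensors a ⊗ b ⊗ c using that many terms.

rank(T) = 1

Lower bound: T ≠ 0 (e.g. T[1,1,1] = 18), so rank(T) ≥ 1.
Upper bound: if T = a ⊗ b ⊗ c then every fibre of T is a multiple of the corresponding factor, so read the factors off the fibres through the nonzero entry T[1,1,1] = 18.
The mode-1 fibre T[:,1,1] = [18, 0] gives a = [1, 0] (primitive direction); the mode-2 fibre T[1,:,1] = [18, 6] gives b = [3, 1]; then c[k] = T[1,1,k] / (a[1]·b[1]) = [18, 6, 12] / 3 = [6, 2, 4].
Expanding [1, 0] ⊗ [3, 1] ⊗ [6, 2, 4] reproduces all 12 entries of T, so T = [1, 0] ⊗ [3, 1] ⊗ [6, 2, 4] and rank(T) ≤ 1.
These bounds meet, so rank(T) = 1.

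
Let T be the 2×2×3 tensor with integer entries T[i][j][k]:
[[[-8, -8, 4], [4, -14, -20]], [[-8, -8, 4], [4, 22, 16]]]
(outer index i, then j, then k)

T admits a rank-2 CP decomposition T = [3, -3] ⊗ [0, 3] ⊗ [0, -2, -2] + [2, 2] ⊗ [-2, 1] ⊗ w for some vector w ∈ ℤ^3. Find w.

Subtract the known terms from T to get the rank-1 residual R = [2, 2] ⊗ [-2, 1] ⊗ w, so R[i,j,k] = a[i]·b[j]·w[k]. Pick indices with nonzero a[0]·b[0] = (2)·(-2) = -4. Only the fibre through (0,0,·) is needed: R[0,0,:] = T[0,0,:] − Σₗ aₗ[0]bₗ[0]cₗ = [-8, -8, 4] − (3)·(0)·[0, -2, -2] = [-8, -8, 4]. Then w[k] = R[0,0,k] / -4 for each k, giving w = [-8, -8, 4] / -4 = [2, 2, -1].

w = [2, 2, -1]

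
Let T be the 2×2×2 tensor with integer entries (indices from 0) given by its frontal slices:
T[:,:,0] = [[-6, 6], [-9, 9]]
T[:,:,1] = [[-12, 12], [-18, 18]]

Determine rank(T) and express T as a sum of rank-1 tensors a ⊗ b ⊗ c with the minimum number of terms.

rank(T) = 1

Lower bound: T ≠ 0 (e.g. T[0,0,0] = -6), so rank(T) ≥ 1.
Upper bound: if T = a ⊗ b ⊗ c then every fibre of T is a multiple of the corresponding factor, so read the factors off the fibres through the nonzero entry T[0,0,0] = -6.
The mode-1 fibre T[:,0,0] = [-6, -9] gives a = (2, 3) (primitive direction); the mode-2 fibre T[0,:,0] = [-6, 6] gives b = (1, -1); then c[k] = T[0,0,k] / (a[0]·b[0]) = [-6, -12] / 2 = (-3, -6).
Expanding (2, 3) ⊗ (1, -1) ⊗ (-3, -6) reproduces all 8 entries of T, so T = (2, 3) ⊗ (1, -1) ⊗ (-3, -6) and rank(T) ≤ 1.
These bounds meet, so rank(T) = 1.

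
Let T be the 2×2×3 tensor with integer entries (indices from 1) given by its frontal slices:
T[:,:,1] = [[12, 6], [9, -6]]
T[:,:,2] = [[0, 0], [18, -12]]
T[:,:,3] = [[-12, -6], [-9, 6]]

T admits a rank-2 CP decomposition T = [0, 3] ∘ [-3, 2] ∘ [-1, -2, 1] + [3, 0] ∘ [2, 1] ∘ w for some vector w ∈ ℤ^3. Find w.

w = [2, 0, -2]

Subtract the known terms from T to get the rank-1 residual R = [3, 0] ∘ [2, 1] ∘ w, so R[i,j,k] = a[i]·b[j]·w[k]. Pick indices with nonzero a[1]·b[1] = (3)·(2) = 6. Only the fibre through (1,1,·) is needed: R[1,1,:] = T[1,1,:] − Σₗ aₗ[1]bₗ[1]cₗ = [12, 0, -12] − (0)·(-3)·[-1, -2, 1] = [12, 0, -12]. Then w[k] = R[1,1,k] / 6 for each k, giving w = [12, 0, -12] / 6 = [2, 0, -2].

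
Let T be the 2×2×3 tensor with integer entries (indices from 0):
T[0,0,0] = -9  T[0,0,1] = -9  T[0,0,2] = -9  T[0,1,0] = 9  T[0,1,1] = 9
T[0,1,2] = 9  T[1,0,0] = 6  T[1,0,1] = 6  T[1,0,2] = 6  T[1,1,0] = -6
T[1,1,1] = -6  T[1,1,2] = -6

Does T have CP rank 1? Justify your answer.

If T = a (x) b (x) c then every fibre of T is a multiple of the corresponding factor, so read the factors off the fibres through the nonzero entry T[0,0,0] = -9.
The mode-1 fibre T[:,0,0] = [-9, 6] gives a = [3, -2] (primitive direction); the mode-2 fibre T[0,:,0] = [-9, 9] gives b = [1, -1]; then c[k] = T[0,0,k] / (a[0]·b[0]) = [-9, -9, -9] / 3 = [-3, -3, -3].
Expanding [3, -2] (x) [1, -1] (x) [-3, -3, -3] reproduces all 12 entries of T, so T = [3, -2] (x) [1, -1] (x) [-3, -3, -3] and rank(T) ≤ 1.
Equivalently every frontal slice T[:,:,k] is c[k] times the rank-1 matrix [3, -2] (x) [1, -1]. So T has rank 1 (it is nonzero).

Yes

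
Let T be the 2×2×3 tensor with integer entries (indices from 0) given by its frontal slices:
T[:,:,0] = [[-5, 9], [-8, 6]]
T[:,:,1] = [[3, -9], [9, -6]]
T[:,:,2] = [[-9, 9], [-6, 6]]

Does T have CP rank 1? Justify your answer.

No

The mode-2 unfolding of T (rows indexed by j, columns by (i,k) = (0,0), (0,1), (0,2), (1,0), (1,1), (1,2)) is [[-5, 3, -9, -8, 9, -6], [9, -9, 9, 6, -6, 6]].
There the 2×2 minor on rows j ∈ {0, 1}, columns (i,k) ∈ {(0,0), (0,1)} is det [[-5, 3], [9, -9]] = 18 ≠ 0, so this unfolding has rank ≥ 2; CP rank is at least every unfolding rank, so rank(T) ≥ 2.
In particular rank(T) ≥ 2 > 1, so T is not rank-1.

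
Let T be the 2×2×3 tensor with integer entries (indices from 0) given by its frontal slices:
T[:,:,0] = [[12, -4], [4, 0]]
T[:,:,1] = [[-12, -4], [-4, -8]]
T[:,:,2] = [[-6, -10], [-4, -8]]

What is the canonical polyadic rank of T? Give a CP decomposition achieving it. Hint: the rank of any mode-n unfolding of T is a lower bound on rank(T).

Lower bound: in the mode-3 unfolding of T (rows indexed by k, columns by (i,j)) the 3×3 minor on rows k ∈ {0, 1, 2}, columns (i,j) ∈ {(0,0), (0,1), (1,0)} is det [[12, -4, 4], [-12, -4, -4], [-6, -10, -4]] = 192 ≠ 0, so that unfolding has rank ≥ 3 and hence rank(T) ≥ 3 (CP rank is at least every unfolding rank, though it can be larger).
Upper bound: T is a sum of 3 rank-1 terms, T = [1, 0] ∘ [1, -1] ∘ [4, -4, 2] + [1, 1] ∘ [0, 1] ∘ [0, -8, -8] + [2, 1] ∘ [1, 0] ∘ [4, -4, -4] (written with every a and b primitive with positive leading entry and the scale carried by c; CP decompositions are not unique, and this one is verified by expanding entrywise), so rank(T) ≤ 3.
These bounds meet, so rank(T) = 3.

rank(T) = 3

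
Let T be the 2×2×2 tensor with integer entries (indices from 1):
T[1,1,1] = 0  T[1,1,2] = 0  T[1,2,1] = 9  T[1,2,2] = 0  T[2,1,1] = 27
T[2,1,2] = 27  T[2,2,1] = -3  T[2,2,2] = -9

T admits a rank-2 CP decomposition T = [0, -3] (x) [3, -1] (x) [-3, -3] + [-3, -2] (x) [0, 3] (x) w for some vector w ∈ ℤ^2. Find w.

Subtract the known terms from T to get the rank-1 residual R = [-3, -2] (x) [0, 3] (x) w, so R[i,j,k] = a[i]·b[j]·w[k]. Pick indices with nonzero a[1]·b[2] = (-3)·(3) = -9. Only the fibre through (1,2,·) is needed: R[1,2,:] = T[1,2,:] − Σₗ aₗ[1]bₗ[2]cₗ = [9, 0] − (0)·(-1)·[-3, -3] = [9, 0]. Then w[k] = R[1,2,k] / -9 for each k, giving w = [9, 0] / -9 = [-1, 0].

w = [-1, 0]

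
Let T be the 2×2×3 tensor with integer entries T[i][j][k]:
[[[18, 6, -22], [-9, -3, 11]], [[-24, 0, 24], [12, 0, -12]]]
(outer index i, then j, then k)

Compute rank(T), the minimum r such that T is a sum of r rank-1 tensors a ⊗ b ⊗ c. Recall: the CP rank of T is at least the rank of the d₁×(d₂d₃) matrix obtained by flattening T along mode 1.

Lower bound: the mode-3 unfolding of T (rows indexed by k, columns by (i,j) = (0,0), (0,1), (1,0), (1,1)) is [[18, -9, -24, 12], [6, -3, 0, 0], [-22, 11, 24, -12]].
There the 2×2 minor on rows k ∈ {0, 1}, columns (i,j) ∈ {(0,0), (1,0)} is det [[18, -24], [6, 0]] = 144 ≠ 0, so this unfolding has rank ≥ 2; CP rank is at least every unfolding rank, so rank(T) ≥ 2. (Unfolding ranks only ever bound the CP rank from below — rank(T) can be strictly larger than all of them — so the matching upper bound has to come from an explicit 2-term decomposition.)
Upper bound — finding two terms. Every mode-2 slice of T is a multiple of one matrix: T[:,j,:] = b[j]·M with b = [2, -1] and M = [[9, 3, -11], [-12, 0, 12]] (rows indexed by i, columns by k). So it suffices to write M as a sum of two rank-1 matrices.
Splitting M by its rows (i = 0, 1), M = [1, 0][9, 3, -11]ᵀ + [0, 1][-12, 0, 12]ᵀ.
Hence T = [1, 0] ⊗ [2, -1] ⊗ [9, 3, -11] + [0, 1] ⊗ [2, -1] ⊗ [-12, 0, 12], so rank(T) ≤ 2.
These bounds meet, so rank(T) = 2.
Check entry T[1,0,2] = 24: (0)·(2)·(-11) + (1)·(2)·(12) = 24.

2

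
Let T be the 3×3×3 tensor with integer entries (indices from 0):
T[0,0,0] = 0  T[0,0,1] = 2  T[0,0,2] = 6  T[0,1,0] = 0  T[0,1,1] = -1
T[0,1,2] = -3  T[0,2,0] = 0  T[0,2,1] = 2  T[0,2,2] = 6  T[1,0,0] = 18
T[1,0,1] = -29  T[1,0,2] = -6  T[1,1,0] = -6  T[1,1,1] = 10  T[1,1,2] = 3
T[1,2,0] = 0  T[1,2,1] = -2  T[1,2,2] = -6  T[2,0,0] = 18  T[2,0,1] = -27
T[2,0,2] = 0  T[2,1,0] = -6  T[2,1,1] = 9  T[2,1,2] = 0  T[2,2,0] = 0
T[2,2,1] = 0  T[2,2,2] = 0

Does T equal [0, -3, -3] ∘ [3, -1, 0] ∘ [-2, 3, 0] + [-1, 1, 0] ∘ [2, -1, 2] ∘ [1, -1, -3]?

Reconstruct entry (0,0,0) from the claimed factors: Σₗ aₗ[0]bₗ[0]cₗ[0] = (0)·(3)·(-2) + (-1)·(2)·(1) = -2, but T[0,0,0] = 0. The claim is false.

No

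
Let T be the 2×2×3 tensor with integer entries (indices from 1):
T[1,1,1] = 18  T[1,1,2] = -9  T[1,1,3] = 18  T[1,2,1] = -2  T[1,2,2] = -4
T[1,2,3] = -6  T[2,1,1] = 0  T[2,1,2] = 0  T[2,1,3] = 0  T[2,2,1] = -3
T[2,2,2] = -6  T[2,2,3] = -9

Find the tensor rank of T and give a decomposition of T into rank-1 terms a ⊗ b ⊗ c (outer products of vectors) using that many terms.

rank(T) = 2

Lower bound: in the mode-3 unfolding of T (rows indexed by k, columns by (i,j)) the 2×2 minor on rows k ∈ {1, 2}, columns (i,j) ∈ {(1,1), (1,2)} is det [[18, -2], [-9, -4]] = -90 ≠ 0, so that unfolding has rank ≥ 2 and hence rank(T) ≥ 2 (CP rank is at least every unfolding rank, though it can be larger).
Upper bound: with S_k = T[:,:,k], the two rank-1 terms a₁b₁ᵀ, a₂b₂ᵀ are the rank-1 members of the pencil x·S₁ + y·S₂.
det(x·S₁ + y·S₂) is −54·x² − 81·xy + 54·y² = (-27)·(x + 2·y)(2·x − y), vanishing at (x:y) = (2:-1) and (1:2).
M₁ = 2·S₁ − S₂ = [[45, 0], [0, 0]] = 45·[1, 0][1, 0]ᵀ and M₂ = S₁ + 2·S₂ = [[0, -10], [0, -15]] = (-5)·[2, 3][0, 1]ᵀ, so take a₁ = [1, 0], b₁ = [1, 0], a₂ = [2, 3], b₂ = [0, 1].
Each slice is an integer combination of E₁ = a₁b₁ᵀ and E₂ = a₂b₂ᵀ: S₁ = 18·E₁ − E₂, S₂ = −9·E₁ − 2·E₂, S₃ = 18·E₁ − 3·E₂; reading off coefficients, c₁ = [18, -9, 18] and c₂ = [-1, -2, -3].
Hence T = [1, 0] ⊗ [1, 0] ⊗ [18, -9, 18] + [2, 3] ⊗ [0, 1] ⊗ [-1, -2, -3], so rank(T) ≤ 2.
These bounds meet, so rank(T) = 2.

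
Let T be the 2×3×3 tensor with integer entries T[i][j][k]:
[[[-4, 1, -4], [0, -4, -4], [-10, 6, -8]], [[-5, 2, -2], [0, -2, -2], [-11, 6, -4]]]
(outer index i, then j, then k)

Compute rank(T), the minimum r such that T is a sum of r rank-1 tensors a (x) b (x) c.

3

Lower bound: the mode-3 unfolding of T (rows indexed by k, columns by (i,j) = (0,0), (0,1), (0,2), (1,0), (1,1), (1,2)) is [[-4, 0, -10, -5, 0, -11], [1, -4, 6, 2, -2, 6], [-4, -4, -8, -2, -2, -4]].
There the 3×3 minor on rows k ∈ {0, 1, 2}, columns (i,j) ∈ {(0,0), (0,1), (0,2)} is det [[-4, 0, -10], [1, -4, 6], [-4, -4, -8]] = -24 ≠ 0, so this unfolding has rank ≥ 3; CP rank is at least every unfolding rank, so rank(T) ≥ 3. (Unfolding ranks only ever bound the CP rank from below — rank(T) can be strictly larger than all of them — so the matching upper bound has to come from an explicit 3-term decomposition.)
Upper bound: T is a sum of 3 rank-1 terms, T = [1, 2] (x) [1, 0, 2] (x) [-2, 1, 0] + [2, 1] (x) [1, 1, 2] (x) [-2, 2, -2] + [2, 1] (x) [1, 2, 1] (x) [1, -2, 0] (one valid choice — decompositions are not unique — normalised so each a, b is primitive with positive first nonzero entry; check it by expanding all entries), so rank(T) ≤ 3.
These bounds meet, so rank(T) = 3.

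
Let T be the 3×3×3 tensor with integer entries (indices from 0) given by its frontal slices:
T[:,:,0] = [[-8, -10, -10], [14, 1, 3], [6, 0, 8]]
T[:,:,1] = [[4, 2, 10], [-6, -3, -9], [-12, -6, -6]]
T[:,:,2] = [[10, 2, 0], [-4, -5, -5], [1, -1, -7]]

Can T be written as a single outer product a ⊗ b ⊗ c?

The mode-2 unfolding of T (rows indexed by j, columns by (i,k) = (0,0), (0,1), (0,2), (1,0), (1,1), (1,2), (2,0), (2,1), (2,2)) is [[-8, 4, 10, 14, -6, -4, 6, -12, 1], [-10, 2, 2, 1, -3, -5, 0, -6, -1], [-10, 10, 0, 3, -9, -5, 8, -6, -7]].
There the 3×3 minor on rows j ∈ {0, 1, 2}, columns (i,k) ∈ {(0,0), (0,1), (0,2)} is det [[-8, 4, 10], [-10, 2, 2], [-10, 10, 0]] = -720 ≠ 0, so this unfolding has rank ≥ 3; CP rank is at least every unfolding rank, so rank(T) ≥ 3.
In particular rank(T) ≥ 3 > 1, so T is not rank-1.

No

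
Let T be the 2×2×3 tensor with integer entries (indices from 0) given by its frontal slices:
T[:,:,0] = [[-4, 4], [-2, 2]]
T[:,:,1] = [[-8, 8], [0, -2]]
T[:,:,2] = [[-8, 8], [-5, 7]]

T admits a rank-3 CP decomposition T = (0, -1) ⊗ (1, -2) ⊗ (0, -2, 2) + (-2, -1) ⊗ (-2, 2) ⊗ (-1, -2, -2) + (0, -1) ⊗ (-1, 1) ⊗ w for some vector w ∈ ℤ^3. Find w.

Subtract the known terms from T to get the rank-1 residual R = (0, -1) ⊗ (-1, 1) ⊗ w, so R[i,j,k] = a[i]·b[j]·w[k]. Pick indices with nonzero a[1]·b[0] = (-1)·(-1) = 1. Only the fibre through (1,0,·) is needed: R[1,0,:] = T[1,0,:] − Σₗ aₗ[1]bₗ[0]cₗ = [-2, 0, -5] − (-1)·(1)·(0, -2, 2) − (-1)·(-2)·(-1, -2, -2) = [0, 2, 1]. Then w[k] = R[1,0,k] / 1 for each k, giving w = [0, 2, 1] / 1 = (0, 2, 1).

w = (0, 2, 1)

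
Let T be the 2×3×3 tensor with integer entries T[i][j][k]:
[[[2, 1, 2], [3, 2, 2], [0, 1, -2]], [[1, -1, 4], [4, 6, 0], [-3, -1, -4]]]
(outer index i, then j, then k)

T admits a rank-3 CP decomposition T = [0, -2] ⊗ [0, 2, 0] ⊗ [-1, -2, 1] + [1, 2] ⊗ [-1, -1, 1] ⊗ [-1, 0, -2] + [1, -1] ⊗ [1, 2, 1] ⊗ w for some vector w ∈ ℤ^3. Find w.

Subtract the known terms from T to get the rank-1 residual R = [1, -1] ⊗ [1, 2, 1] ⊗ w, so R[i,j,k] = a[i]·b[j]·w[k]. Pick indices with nonzero a[0]·b[0] = (1)·(1) = 1. Only the fibre through (0,0,·) is needed: R[0,0,:] = T[0,0,:] − Σₗ aₗ[0]bₗ[0]cₗ = [2, 1, 2] − (0)·(0)·[-1, -2, 1] − (1)·(-1)·[-1, 0, -2] = [1, 1, 0]. Then w[k] = R[0,0,k] / 1 for each k, giving w = [1, 1, 0] / 1 = [1, 1, 0].

w = [1, 1, 0]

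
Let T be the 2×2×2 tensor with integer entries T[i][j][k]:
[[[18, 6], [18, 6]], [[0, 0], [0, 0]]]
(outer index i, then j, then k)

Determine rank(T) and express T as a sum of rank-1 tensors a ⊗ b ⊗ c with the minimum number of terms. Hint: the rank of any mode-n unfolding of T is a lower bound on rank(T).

Lower bound: T ≠ 0 (e.g. T[0,0,0] = 18), so rank(T) ≥ 1.
Upper bound: if T = a ⊗ b ⊗ c then every fibre of T is a multiple of the corresponding factor, so read the factors off the fibres through the nonzero entry T[0,0,0] = 18.
The mode-1 fibre T[:,0,0] = [18, 0] gives a = (1, 0) (primitive direction); the mode-2 fibre T[0,:,0] = [18, 18] gives b = (1, 1); then c[k] = T[0,0,k] / (a[0]·b[0]) = [18, 6] / 1 = (18, 6).
Expanding (1, 0) ⊗ (1, 1) ⊗ (18, 6) reproduces all 8 entries of T, so T = (1, 0) ⊗ (1, 1) ⊗ (18, 6) and rank(T) ≤ 1.
These bounds meet, so rank(T) = 1.

rank(T) = 1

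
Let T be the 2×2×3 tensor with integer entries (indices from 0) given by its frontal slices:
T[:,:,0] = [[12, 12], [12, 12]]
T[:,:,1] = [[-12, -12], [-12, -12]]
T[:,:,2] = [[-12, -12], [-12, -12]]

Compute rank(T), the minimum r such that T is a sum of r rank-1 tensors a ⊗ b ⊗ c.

1

Lower bound: T ≠ 0 (e.g. T[0,0,0] = 12), so rank(T) ≥ 1.
Upper bound: if T = a ⊗ b ⊗ c then every fibre of T is a multiple of the corresponding factor, so read the factors off the fibres through the nonzero entry T[0,0,0] = 12.
The mode-1 fibre T[:,0,0] = [12, 12] gives a = [1, 1] (primitive direction); the mode-2 fibre T[0,:,0] = [12, 12] gives b = [1, 1]; then c[k] = T[0,0,k] / (a[0]·b[0]) = [12, -12, -12] / 1 = [12, -12, -12].
Expanding [1, 1] ⊗ [1, 1] ⊗ [12, -12, -12] reproduces all 12 entries of T, so T = [1, 1] ⊗ [1, 1] ⊗ [12, -12, -12] and rank(T) ≤ 1.
These bounds meet, so rank(T) = 1.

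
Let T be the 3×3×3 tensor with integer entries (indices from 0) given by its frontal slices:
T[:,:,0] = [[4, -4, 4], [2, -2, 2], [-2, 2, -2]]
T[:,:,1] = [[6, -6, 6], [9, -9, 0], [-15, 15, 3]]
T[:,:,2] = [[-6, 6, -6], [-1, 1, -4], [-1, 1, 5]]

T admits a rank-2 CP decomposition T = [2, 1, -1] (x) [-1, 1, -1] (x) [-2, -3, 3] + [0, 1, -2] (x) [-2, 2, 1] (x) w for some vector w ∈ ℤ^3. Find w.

w = [0, -3, -1]

Subtract the known terms from T to get the rank-1 residual R = [0, 1, -2] (x) [-2, 2, 1] (x) w, so R[i,j,k] = a[i]·b[j]·w[k]. Pick indices with nonzero a[1]·b[0] = (1)·(-2) = -2. Only the fibre through (1,0,·) is needed: R[1,0,:] = T[1,0,:] − Σₗ aₗ[1]bₗ[0]cₗ = [2, 9, -1] − (1)·(-1)·[-2, -3, 3] = [0, 6, 2]. Then w[k] = R[1,0,k] / -2 for each k, giving w = [0, 6, 2] / -2 = [0, -3, -1].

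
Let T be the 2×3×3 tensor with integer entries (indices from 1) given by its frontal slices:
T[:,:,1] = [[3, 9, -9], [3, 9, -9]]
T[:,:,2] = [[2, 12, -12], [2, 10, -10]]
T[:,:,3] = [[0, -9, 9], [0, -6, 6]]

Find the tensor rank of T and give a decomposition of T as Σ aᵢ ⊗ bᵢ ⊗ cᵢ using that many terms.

rank(T) = 2

Lower bound: the mode-1 unfolding of T (rows indexed by i, columns by (j,k) = (1,1), (1,2), (1,3), (2,1), (2,2), (2,3), (3,1), (3,2), (3,3)) is [[3, 2, 0, 9, 12, -9, -9, -12, 9], [3, 2, 0, 9, 10, -6, -9, -10, 6]].
There the 2×2 minor on rows i ∈ {1, 2}, columns (j,k) ∈ {(1,1), (2,2)} is det [[3, 12], [3, 10]] = -6 ≠ 0, so this unfolding has rank ≥ 2; CP rank is at least every unfolding rank, so rank(T) ≥ 2. (Flattening ranks never certify an upper bound on CP rank; for that we must actually write T with 2 rank-1 terms.)
Upper bound — finding two terms. Write S_k = T[:,:,k] for the frontal slices: S₁ = [[3, 9, -9], [3, 9, -9]], S₂ = [[2, 12, -12], [2, 10, -10]], S₃ = [[0, -9, 9], [0, -6, 6]].
If T = a₁ ⊗ b₁ ⊗ c₁ + a₂ ⊗ b₂ ⊗ c₂ then each S_k = c₁[k]·a₁b₁ᵀ + c₂[k]·a₂b₂ᵀ. S₁ and S₂ are linearly independent, so a₁b₁ᵀ and a₂b₂ᵀ must span the same plane of matrices: they are the rank-1 matrices of the form x·S₁ + y·S₂.
The 2×2 minor of x·S₁ + y·S₂ on rows {1,2}, columns {1,2} is −6·xy − 4·y² = (-2)·(3·x + 2·y)(y), vanishing at (x:y) = (2:-3) and (1:0).
M₁ = 2·S₁ − 3·S₂ = [[0, -18, 18], [0, -12, 12]] = (-6)·[3, 2][0, 1, -1]ᵀ and M₂ = S₁ = [[3, 9, -9], [3, 9, -9]] = 3·[1, 1][1, 3, -3]ᵀ, so take a₁ = [3, 2], b₁ = [0, 1, -1], a₂ = [1, 1], b₂ = [1, 3, -3].
Each slice is an integer combination of E₁ = a₁b₁ᵀ and E₂ = a₂b₂ᵀ: S₁ = 3·E₂, S₂ = 2·E₁ + 2·E₂, S₃ = −3·E₁; reading off coefficients, c₁ = [0, 2, -3] and c₂ = [3, 2, 0].
Hence T = [3, 2] ⊗ [0, 1, -1] ⊗ [0, 2, -3] + [1, 1] ⊗ [1, 3, -3] ⊗ [3, 2, 0], so rank(T) ≤ 2.
These bounds meet, so rank(T) = 2.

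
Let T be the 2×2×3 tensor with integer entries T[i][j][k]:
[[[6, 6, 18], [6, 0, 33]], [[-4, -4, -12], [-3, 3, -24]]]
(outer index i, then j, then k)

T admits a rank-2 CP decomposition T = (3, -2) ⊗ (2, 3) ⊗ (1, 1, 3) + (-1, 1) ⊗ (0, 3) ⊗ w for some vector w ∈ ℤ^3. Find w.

w = (1, 3, -2)

Subtract the known terms from T to get the rank-1 residual R = (-1, 1) ⊗ (0, 3) ⊗ w, so R[i,j,k] = a[i]·b[j]·w[k]. Pick indices with nonzero a[0]·b[1] = (-1)·(3) = -3. Only the fibre through (0,1,·) is needed: R[0,1,:] = T[0,1,:] − Σₗ aₗ[0]bₗ[1]cₗ = [6, 0, 33] − (3)·(3)·(1, 1, 3) = [-3, -9, 6]. Then w[k] = R[0,1,k] / -3 for each k, giving w = [-3, -9, 6] / -3 = (1, 3, -2).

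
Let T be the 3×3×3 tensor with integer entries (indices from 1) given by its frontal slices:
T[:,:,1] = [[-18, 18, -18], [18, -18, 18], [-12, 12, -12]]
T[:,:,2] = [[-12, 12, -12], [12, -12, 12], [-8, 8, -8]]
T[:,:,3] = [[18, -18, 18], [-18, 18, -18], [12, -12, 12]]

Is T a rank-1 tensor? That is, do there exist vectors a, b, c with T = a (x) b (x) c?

Yes

If T = a (x) b (x) c then every fibre of T is a multiple of the corresponding factor, so read the factors off the fibres through the nonzero entry T[1,1,1] = -18.
The mode-1 fibre T[:,1,1] = [-18, 18, -12] gives a = [3, -3, 2] (primitive direction); the mode-2 fibre T[1,:,1] = [-18, 18, -18] gives b = [1, -1, 1]; then c[k] = T[1,1,k] / (a[1]·b[1]) = [-18, -12, 18] / 3 = [-6, -4, 6].
Expanding [3, -3, 2] (x) [1, -1, 1] (x) [-6, -4, 6] reproduces all 27 entries of T, so T = [3, -3, 2] (x) [1, -1, 1] (x) [-6, -4, 6] and rank(T) ≤ 1.
Equivalently every frontal slice T[:,:,k] is c[k] times the rank-1 matrix [3, -3, 2] (x) [1, -1, 1]. So T has rank 1 (it is nonzero).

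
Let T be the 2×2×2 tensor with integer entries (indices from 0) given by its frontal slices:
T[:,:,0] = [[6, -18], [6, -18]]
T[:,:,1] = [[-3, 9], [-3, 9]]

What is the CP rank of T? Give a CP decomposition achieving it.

rank(T) = 1

Lower bound: T ≠ 0 (e.g. T[0,0,0] = 6), so rank(T) ≥ 1.
Upper bound: if T = a ⊗ b ⊗ c then every fibre of T is a multiple of the corresponding factor, so read the factors off the fibres through the nonzero entry T[0,0,0] = 6.
The mode-1 fibre T[:,0,0] = [6, 6] gives a = [1, 1] (primitive direction); the mode-2 fibre T[0,:,0] = [6, -18] gives b = [1, -3]; then c[k] = T[0,0,k] / (a[0]·b[0]) = [6, -3] / 1 = [6, -3].
Expanding [1, 1] ⊗ [1, -3] ⊗ [6, -3] reproduces all 8 entries of T, so T = [1, 1] ⊗ [1, -3] ⊗ [6, -3] and rank(T) ≤ 1.
These bounds meet, so rank(T) = 1.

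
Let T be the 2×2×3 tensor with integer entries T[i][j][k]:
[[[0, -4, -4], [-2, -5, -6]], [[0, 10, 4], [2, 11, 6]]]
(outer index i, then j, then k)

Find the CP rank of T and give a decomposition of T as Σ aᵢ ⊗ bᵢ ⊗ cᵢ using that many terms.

rank(T) = 3

Lower bound: in the mode-3 unfolding of T (rows indexed by k, columns by (i,j)) the 3×3 minor on rows k ∈ {0, 1, 2}, columns (i,j) ∈ {(0,0), (0,1), (1,0)} is det [[0, -2, 0], [-4, -5, 10], [-4, -6, 4]] = 48 ≠ 0, so that unfolding has rank ≥ 3 and hence rank(T) ≥ 3 (CP rank is at least every unfolding rank, though it can be larger).
Upper bound: T is a sum of 3 rank-1 terms, T = [1, -1] ⊗ [1, 1] ⊗ [-4, -8, -8] + [1, -1] ⊗ [2, 1] ⊗ [2, 1, 2] + [1, 2] ⊗ [1, 1] ⊗ [0, 2, 0] (one valid choice — decompositions are not unique — normalised so each a, b is primitive with positive first nonzero entry; check it by expanding all entries), so rank(T) ≤ 3.
These bounds meet, so rank(T) = 3.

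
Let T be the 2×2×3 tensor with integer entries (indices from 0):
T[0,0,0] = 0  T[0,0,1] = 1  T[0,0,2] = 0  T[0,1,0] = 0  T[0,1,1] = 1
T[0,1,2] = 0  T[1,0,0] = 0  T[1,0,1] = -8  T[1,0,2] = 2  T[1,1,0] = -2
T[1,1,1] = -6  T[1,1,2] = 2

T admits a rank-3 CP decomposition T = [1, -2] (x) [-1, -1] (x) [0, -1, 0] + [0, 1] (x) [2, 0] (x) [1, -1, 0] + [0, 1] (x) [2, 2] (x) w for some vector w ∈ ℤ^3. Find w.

w = [-1, -2, 1]

Subtract the known terms from T to get the rank-1 residual R = [0, 1] (x) [2, 2] (x) w, so R[i,j,k] = a[i]·b[j]·w[k]. Pick indices with nonzero a[1]·b[0] = (1)·(2) = 2. Only the fibre through (1,0,·) is needed: R[1,0,:] = T[1,0,:] − Σₗ aₗ[1]bₗ[0]cₗ = [0, -8, 2] − (-2)·(-1)·[0, -1, 0] − (1)·(2)·[1, -1, 0] = [-2, -4, 2]. Then w[k] = R[1,0,k] / 2 for each k, giving w = [-2, -4, 2] / 2 = [-1, -2, 1].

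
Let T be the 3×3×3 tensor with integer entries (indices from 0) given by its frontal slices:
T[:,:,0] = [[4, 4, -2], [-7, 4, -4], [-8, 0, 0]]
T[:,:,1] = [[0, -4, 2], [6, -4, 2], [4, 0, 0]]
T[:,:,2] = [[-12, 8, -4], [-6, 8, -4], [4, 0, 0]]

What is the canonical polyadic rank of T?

Lower bound: the mode-3 unfolding of T (rows indexed by k, columns by (i,j) = (0,0), (0,1), (0,2), (1,0), (1,1), (1,2), (2,0), (2,1), (2,2)) is [[4, 4, -2, -7, 4, -4, -8, 0, 0], [0, -4, 2, 6, -4, 2, 4, 0, 0], [-12, 8, -4, -6, 8, -4, 4, 0, 0]].
There the 3×3 minor on rows k ∈ {0, 1, 2}, columns (i,j) ∈ {(0,0), (0,1), (1,0)} is det [[4, 4, -7], [0, -4, 6], [-12, 8, -6]] = -48 ≠ 0, so this unfolding has rank ≥ 3; CP rank is at least every unfolding rank, so rank(T) ≥ 3. (Flattening ranks never certify an upper bound on CP rank; for that we must actually write T with 3 rank-1 terms.)
Upper bound: T is a sum of 3 rank-1 terms, T = [0, 1, 0] ⊗ [1, 0, -2] ⊗ [1, 0, 0] + [1, 1, 0] ⊗ [2, -2, 1] ⊗ [-2, 2, -4] + [2, -1, -2] ⊗ [1, 0, 0] ⊗ [4, -2, -2] (written with every a and b primitive with positive leading entry and the scale carried by c; CP decompositions are not unique, and this one is verified by expanding entrywise), so rank(T) ≤ 3.
These bounds meet, so rank(T) = 3.

3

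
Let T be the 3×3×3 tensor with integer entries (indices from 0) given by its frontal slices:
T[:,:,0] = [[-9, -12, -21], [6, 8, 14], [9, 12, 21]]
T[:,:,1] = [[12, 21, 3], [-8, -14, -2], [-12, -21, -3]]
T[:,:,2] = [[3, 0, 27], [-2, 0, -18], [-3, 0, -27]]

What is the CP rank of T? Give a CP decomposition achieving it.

rank(T) = 2

Lower bound: the mode-3 unfolding of T (rows indexed by k, columns by (i,j) = (0,0), (0,1), (0,2), (1,0), (1,1), (1,2), (2,0), (2,1), (2,2)) is [[-9, -12, -21, 6, 8, 14, 9, 12, 21], [12, 21, 3, -8, -14, -2, -12, -21, -3], [3, 0, 27, -2, 0, -18, -3, 0, -27]].
There the 2×2 minor on rows k ∈ {0, 1}, columns (i,j) ∈ {(0,0), (0,1)} is det [[-9, -12], [12, 21]] = -45 ≠ 0, so this unfolding has rank ≥ 2; CP rank is at least every unfolding rank, so rank(T) ≥ 2. (This is only a lower bound: in general the CP rank may exceed every unfolding rank, so we still need to exhibit 2 rank-1 terms summing to T.)
Upper bound — finding two terms. Every mode-1 slice of T is a multiple of one matrix: T[i,:,:] = a[i]·M with a = (3, -2, -3) and M = [[-3, 4, 1], [-4, 7, 0], [-7, 1, 9]] (rows indexed by j, columns by k). So it suffices to write M as a sum of two rank-1 matrices.
The rows of M satisfy (row 2) = 9·(row 0) − 5·(row 1), so splitting by rows, M = (1, 0, 9)(-3, 4, 1)ᵀ + (0, 1, -5)(-4, 7, 0)ᵀ.
Hence T = (3, -2, -3) ⊗ (1, 0, 9) ⊗ (-3, 4, 1) + (3, -2, -3) ⊗ (0, 1, -5) ⊗ (-4, 7, 0), so rank(T) ≤ 2.
These bounds meet, so rank(T) = 2.
Check entry T[2,1,0] = 12: (-3)·(0)·(-3) + (-3)·(1)·(-4) = 12.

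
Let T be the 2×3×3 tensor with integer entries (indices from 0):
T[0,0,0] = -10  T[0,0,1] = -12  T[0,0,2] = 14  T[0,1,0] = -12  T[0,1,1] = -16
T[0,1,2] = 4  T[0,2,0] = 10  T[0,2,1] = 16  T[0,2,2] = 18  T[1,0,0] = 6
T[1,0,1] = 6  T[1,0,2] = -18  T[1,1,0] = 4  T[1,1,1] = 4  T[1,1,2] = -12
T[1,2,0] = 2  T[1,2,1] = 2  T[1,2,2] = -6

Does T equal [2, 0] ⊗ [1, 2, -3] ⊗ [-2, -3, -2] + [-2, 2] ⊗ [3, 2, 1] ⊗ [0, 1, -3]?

No

Reconstruct entry (0,0,0) from the claimed factors: Σₗ aₗ[0]bₗ[0]cₗ[0] = (2)·(1)·(-2) + (-2)·(3)·(0) = -4, but T[0,0,0] = -10. The claim is false.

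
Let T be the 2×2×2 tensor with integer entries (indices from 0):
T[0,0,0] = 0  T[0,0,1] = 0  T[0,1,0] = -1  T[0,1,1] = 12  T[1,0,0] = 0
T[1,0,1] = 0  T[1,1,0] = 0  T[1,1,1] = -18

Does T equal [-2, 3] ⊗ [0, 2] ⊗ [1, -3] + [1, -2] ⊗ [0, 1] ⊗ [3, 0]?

Yes

Reconstruct entrywise from the claimed factors. For example, T[1,1,1] = -18 and Σₗ aₗ[1]bₗ[1]cₗ[1] = (3)·(2)·(-3) + (-2)·(1)·(0) = -18; checking all 8 entries, every one matches. The claim holds.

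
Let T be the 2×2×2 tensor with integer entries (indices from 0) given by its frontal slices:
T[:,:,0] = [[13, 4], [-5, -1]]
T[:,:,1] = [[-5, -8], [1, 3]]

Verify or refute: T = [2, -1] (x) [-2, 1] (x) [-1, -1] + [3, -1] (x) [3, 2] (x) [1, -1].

Reconstruct entrywise from the claimed factors. For example, T[0,1,1] = -8 and Σₗ aₗ[0]bₗ[1]cₗ[1] = (2)·(1)·(-1) + (3)·(2)·(-1) = -8; checking all 8 entries, every one matches. The claim holds.

Yes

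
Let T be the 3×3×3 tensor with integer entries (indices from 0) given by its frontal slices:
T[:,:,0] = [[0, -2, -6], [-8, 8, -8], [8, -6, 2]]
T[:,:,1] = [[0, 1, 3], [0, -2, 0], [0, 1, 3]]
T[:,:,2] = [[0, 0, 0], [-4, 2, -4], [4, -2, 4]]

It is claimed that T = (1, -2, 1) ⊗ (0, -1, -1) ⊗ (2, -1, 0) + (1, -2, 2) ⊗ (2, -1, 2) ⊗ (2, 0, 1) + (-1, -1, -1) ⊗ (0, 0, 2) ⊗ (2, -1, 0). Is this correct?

Reconstruct entry (0,0,0) from the claimed factors: Σₗ aₗ[0]bₗ[0]cₗ[0] = (1)·(0)·(2) + (1)·(2)·(2) + (-1)·(0)·(2) = 4, but T[0,0,0] = 0. The claim is false.

No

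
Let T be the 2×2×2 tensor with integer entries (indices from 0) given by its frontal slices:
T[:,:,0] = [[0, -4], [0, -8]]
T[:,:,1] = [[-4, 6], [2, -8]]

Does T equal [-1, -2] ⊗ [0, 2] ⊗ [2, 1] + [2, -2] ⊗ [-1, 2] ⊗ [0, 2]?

Reconstruct entry (1,0,1) from the claimed factors: Σₗ aₗ[1]bₗ[0]cₗ[1] = (-2)·(0)·(1) + (-2)·(-1)·(2) = 4, but T[1,0,1] = 2. The claim is false.

No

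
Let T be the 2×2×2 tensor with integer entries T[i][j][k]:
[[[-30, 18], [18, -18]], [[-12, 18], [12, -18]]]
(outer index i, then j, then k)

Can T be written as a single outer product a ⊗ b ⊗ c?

No

The mode-3 unfolding of T (rows indexed by k, columns by (i,j) = (0,0), (0,1), (1,0), (1,1)) is [[-30, 18, -12, 12], [18, -18, 18, -18]].
There the 2×2 minor on rows k ∈ {0, 1}, columns (i,j) ∈ {(0,0), (0,1)} is det [[-30, 18], [18, -18]] = 216 ≠ 0, so this unfolding has rank ≥ 2; CP rank is at least every unfolding rank, so rank(T) ≥ 2.
In particular rank(T) ≥ 2 > 1, so T is not rank-1.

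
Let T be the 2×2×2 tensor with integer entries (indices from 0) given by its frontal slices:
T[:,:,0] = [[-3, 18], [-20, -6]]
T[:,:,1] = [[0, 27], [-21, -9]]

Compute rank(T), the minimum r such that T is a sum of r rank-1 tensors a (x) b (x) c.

2

Lower bound: the mode-1 unfolding of T (rows indexed by i, columns by (j,k) = (0,0), (0,1), (1,0), (1,1)) is [[-3, 0, 18, 27], [-20, -21, -6, -9]].
There the 2×2 minor on rows i ∈ {0, 1}, columns (j,k) ∈ {(0,0), (0,1)} is det [[-3, 0], [-20, -21]] = 63 ≠ 0, so this unfolding has rank ≥ 2; CP rank is at least every unfolding rank, so rank(T) ≥ 2. (This is only a lower bound: in general the CP rank may exceed every unfolding rank, so we still need to exhibit 2 rank-1 terms summing to T.)
Upper bound — finding two terms. Write S_k = T[:,:,k] for the frontal slices: S₀ = [[-3, 18], [-20, -6]], S₁ = [[0, 27], [-21, -9]].
If T = a₁ (x) b₁ (x) c₁ + a₂ (x) b₂ (x) c₂ then each S_k = c₁[k]·a₁b₁ᵀ + c₂[k]·a₂b₂ᵀ. S₀ and S₁ are linearly independent, so a₁b₁ᵀ and a₂b₂ᵀ must span the same plane of matrices: they are the rank-1 matrices of the form x·S₀ + y·S₁.
det(x·S₀ + y·S₁) is 378·x² + 945·xy + 567·y² = 189·(2·x + 3·y)(x + y), vanishing at (x:y) = (3:-2) and (1:-1).
M₁ = 3·S₀ − 2·S₁ = [[-9, 0], [-18, 0]] = (-9)·[1, 2][1, 0]ᵀ and M₂ = S₀ − S₁ = [[-3, -9], [1, 3]] = −[3, -1][1, 3]ᵀ, so take a₁ = [1, 2], b₁ = [1, 0], a₂ = [3, -1], b₂ = [1, 3].
Each slice is an integer combination of E₁ = a₁b₁ᵀ and E₂ = a₂b₂ᵀ: S₀ = −9·E₁ + 2·E₂, S₁ = −9·E₁ + 3·E₂; reading off coefficients, c₁ = [-9, -9] and c₂ = [2, 3].
Hence T = [1, 2] (x) [1, 0] (x) [-9, -9] + [3, -1] (x) [1, 3] (x) [2, 3], so rank(T) ≤ 2.
These bounds meet, so rank(T) = 2.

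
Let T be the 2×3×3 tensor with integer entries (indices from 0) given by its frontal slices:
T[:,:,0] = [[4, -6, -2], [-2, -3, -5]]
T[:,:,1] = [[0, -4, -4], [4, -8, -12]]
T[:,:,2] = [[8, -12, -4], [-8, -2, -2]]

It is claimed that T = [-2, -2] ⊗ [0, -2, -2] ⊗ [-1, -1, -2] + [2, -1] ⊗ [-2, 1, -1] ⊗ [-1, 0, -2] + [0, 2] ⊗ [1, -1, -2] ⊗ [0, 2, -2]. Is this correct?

Yes

Reconstruct entrywise from the claimed factors. For example, T[0,0,0] = 4 and Σₗ aₗ[0]bₗ[0]cₗ[0] = (-2)·(0)·(-1) + (2)·(-2)·(-1) + (0)·(1)·(0) = 4; checking all 18 entries, every one matches. The claim holds.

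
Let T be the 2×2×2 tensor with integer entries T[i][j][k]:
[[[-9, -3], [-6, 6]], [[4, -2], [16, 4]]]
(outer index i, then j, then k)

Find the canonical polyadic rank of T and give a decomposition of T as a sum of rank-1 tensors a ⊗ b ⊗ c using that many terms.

Lower bound: the mode-1 unfolding of T (rows indexed by i, columns by (j,k) = (0,0), (0,1), (1,0), (1,1)) is [[-9, -3, -6, 6], [4, -2, 16, 4]].
There the 2×2 minor on rows i ∈ {0, 1}, columns (j,k) ∈ {(0,0), (0,1)} is det [[-9, -3], [4, -2]] = 30 ≠ 0, so this unfolding has rank ≥ 2; CP rank is at least every unfolding rank, so rank(T) ≥ 2. (Unfolding ranks only ever bound the CP rank from below — rank(T) can be strictly larger than all of them — so the matching upper bound has to come from an explicit 2-term decomposition.)
Upper bound — finding two terms. Write S_k = T[:,:,k] for the frontal slices: S₀ = [[-9, -6], [4, 16]], S₁ = [[-3, 6], [-2, 4]].
If T = a₁ ⊗ b₁ ⊗ c₁ + a₂ ⊗ b₂ ⊗ c₂ then each S_k = c₁[k]·a₁b₁ᵀ + c₂[k]·a₂b₂ᵀ. S₀ and S₁ are linearly independent, so a₁b₁ᵀ and a₂b₂ᵀ must span the same plane of matrices: they are the rank-1 matrices of the form x·S₀ + y·S₁.
det(x·S₀ + y·S₁) is −120·x² − 120·xy = (-120)·(x + y)(x), vanishing at (x:y) = (1:-1) and (0:1).
M₁ = S₀ − S₁ = [[-6, -12], [6, 12]] = (-6)·[1, -1][1, 2]ᵀ and M₂ = S₁ = [[-3, 6], [-2, 4]] = −[3, 2][1, -2]ᵀ, so take a₁ = [1, -1], b₁ = [1, 2], a₂ = [3, 2], b₂ = [1, -2].
Each slice is an integer combination of E₁ = a₁b₁ᵀ and E₂ = a₂b₂ᵀ: S₀ = −6·E₁ − E₂, S₁ = −E₂; reading off coefficients, c₁ = [-6, 0] and c₂ = [-1, -1].
Hence T = [1, -1] ⊗ [1, 2] ⊗ [-6, 0] + [3, 2] ⊗ [1, -2] ⊗ [-1, -1], so rank(T) ≤ 2.
These bounds meet, so rank(T) = 2.

rank(T) = 2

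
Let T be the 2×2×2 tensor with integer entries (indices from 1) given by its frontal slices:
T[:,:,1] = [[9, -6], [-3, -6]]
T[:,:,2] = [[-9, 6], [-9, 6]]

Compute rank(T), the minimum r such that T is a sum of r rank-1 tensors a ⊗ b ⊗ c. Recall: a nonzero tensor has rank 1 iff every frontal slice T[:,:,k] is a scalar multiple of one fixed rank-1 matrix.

Lower bound: the mode-2 unfolding of T (rows indexed by j, columns by (i,k) = (1,1), (1,2), (2,1), (2,2)) is [[9, -9, -3, -9], [-6, 6, -6, 6]].
There the 2×2 minor on rows j ∈ {1, 2}, columns (i,k) ∈ {(1,1), (2,1)} is det [[9, -3], [-6, -6]] = -72 ≠ 0, so this unfolding has rank ≥ 2; CP rank is at least every unfolding rank, so rank(T) ≥ 2. (Flattening ranks never certify an upper bound on CP rank; for that we must actually write T with 2 rank-1 terms.)
Upper bound — finding two terms. Write S_k = T[:,:,k] for the frontal slices: S₁ = [[9, -6], [-3, -6]], S₂ = [[-9, 6], [-9, 6]].
If T = a₁ ⊗ b₁ ⊗ c₁ + a₂ ⊗ b₂ ⊗ c₂ then each S_k = c₁[k]·a₁b₁ᵀ + c₂[k]·a₂b₂ᵀ. S₁ and S₂ are linearly independent, so a₁b₁ᵀ and a₂b₂ᵀ must span the same plane of matrices: they are the rank-1 matrices of the form x·S₁ + y·S₂.
det(x·S₁ + y·S₂) is −72·x² + 72·xy = (-72)·(x − y)(x), vanishing at (x:y) = (1:1) and (0:1).
M₁ = S₁ + S₂ = [[0, 0], [-12, 0]] = (-12)·[0, 1][1, 0]ᵀ and M₂ = S₂ = [[-9, 6], [-9, 6]] = (-3)·[1, 1][3, -2]ᵀ, so take a₁ = [0, 1], b₁ = [1, 0], a₂ = [1, 1], b₂ = [3, -2].
Each slice is an integer combination of E₁ = a₁b₁ᵀ and E₂ = a₂b₂ᵀ: S₁ = −12·E₁ + 3·E₂, S₂ = −3·E₂; reading off coefficients, c₁ = [-12, 0] and c₂ = [3, -3].
Hence T = [0, 1] ⊗ [1, 0] ⊗ [-12, 0] + [1, 1] ⊗ [3, -2] ⊗ [3, -3], so rank(T) ≤ 2.
These bounds meet, so rank(T) = 2.
Check entry T[1,2,2] = 6: (0)·(0)·(0) + (1)·(-2)·(-3) = 6.

2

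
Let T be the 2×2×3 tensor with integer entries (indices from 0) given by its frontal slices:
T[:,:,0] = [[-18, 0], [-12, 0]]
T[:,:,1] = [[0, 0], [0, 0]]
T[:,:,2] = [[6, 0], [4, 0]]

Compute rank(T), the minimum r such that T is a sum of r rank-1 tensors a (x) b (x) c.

1

Lower bound: T ≠ 0 (e.g. T[0,0,0] = -18), so rank(T) ≥ 1.
Upper bound: if T = a (x) b (x) c then every fibre of T is a multiple of the corresponding factor, so read the factors off the fibres through the nonzero entry T[0,0,0] = -18.
The mode-1 fibre T[:,0,0] = [-18, -12] gives a = [3, 2] (primitive direction); the mode-2 fibre T[0,:,0] = [-18, 0] gives b = [1, 0]; then c[k] = T[0,0,k] / (a[0]·b[0]) = [-18, 0, 6] / 3 = [-6, 0, 2].
Expanding [3, 2] (x) [1, 0] (x) [-6, 0, 2] reproduces all 12 entries of T, so T = [3, 2] (x) [1, 0] (x) [-6, 0, 2] and rank(T) ≤ 1.
These bounds meet, so rank(T) = 1.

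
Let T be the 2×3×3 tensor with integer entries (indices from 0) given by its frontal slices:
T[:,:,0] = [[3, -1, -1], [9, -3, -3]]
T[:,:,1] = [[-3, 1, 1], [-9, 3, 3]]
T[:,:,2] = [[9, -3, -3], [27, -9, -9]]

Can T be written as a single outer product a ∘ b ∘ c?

Yes

The mode-1 fibre T[:,0,0] = [3, 9] gives a = [1, 3] (primitive direction); the mode-2 fibre T[0,:,0] = [3, -1, -1] gives b = [3, -1, -1]; then c[k] = T[0,0,k] / (a[0]·b[0]) = [3, -3, 9] / 3 = [1, -1, 3].
Expanding [1, 3] ∘ [3, -1, -1] ∘ [1, -1, 3] reproduces all 18 entries of T, so T = [1, 3] ∘ [3, -1, -1] ∘ [1, -1, 3] and rank(T) ≤ 1.
Equivalently every frontal slice T[:,:,k] is c[k] times the rank-1 matrix [1, 3] ∘ [3, -1, -1]. So T has rank 1 (it is nonzero).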